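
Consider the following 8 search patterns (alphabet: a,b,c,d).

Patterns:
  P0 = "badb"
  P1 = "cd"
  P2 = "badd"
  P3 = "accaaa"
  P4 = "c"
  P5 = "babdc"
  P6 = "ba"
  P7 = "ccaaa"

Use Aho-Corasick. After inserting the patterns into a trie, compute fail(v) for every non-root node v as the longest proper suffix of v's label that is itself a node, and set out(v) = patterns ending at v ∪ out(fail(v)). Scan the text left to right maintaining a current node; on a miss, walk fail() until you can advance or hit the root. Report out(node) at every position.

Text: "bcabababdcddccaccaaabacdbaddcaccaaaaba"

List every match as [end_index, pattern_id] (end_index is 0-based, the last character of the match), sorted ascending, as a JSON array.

Build automaton:
Trie (insert patterns):
  n0 'ε': a→8 b→1 c→5
  n1 'b': a→2
  n2 'ba': b→14 d→3  ←P6
  n3 'bad': b→4 d→7
  n4 'badb': ·  ←P0
  n5 'c': c→17 d→6  ←P4
  n6 'cd': ·  ←P1
  n7 'badd': ·  ←P2
  n8 'a': c→9
  n9 'ac': c→10
  n10 'acc': a→11
  n11 'acca': a→12
  n12 'accaa': a→13
  n13 'accaaa': ·  ←P3
  n14 'bab': d→15
  n15 'babd': c→16
  n16 'babdc': ·  ←P5
  n17 'cc': a→18
  n18 'cca': a→19
  n19 'ccaa': a→20
  n20 'ccaaa': ·  ←P7

BFS fail/out derivation:
  n1('b'): parent n0 fail=0; on 'b' 0 → fail=0;  out ∅∪∅=∅
  n5('c'): parent n0 fail=0; on 'c' 0 → fail=0;  out {4}∪∅={4}
  n8('a'): parent n0 fail=0; on 'a' 0 → fail=0;  out ∅∪∅=∅
  n2('ba'): parent n1 fail=0; on 'a' 0 → fail=8;  out {6}∪∅={6}
  n6('cd'): parent n5 fail=0; on 'd' 0 → fail=0;  out {1}∪∅={1}
  n9('ac'): parent n8 fail=0; on 'c' 0 → fail=5;  out ∅∪{4}={4}
  n17('cc'): parent n5 fail=0; on 'c' 0 → fail=5;  out ∅∪{4}={4}
  n3('bad'): parent n2 fail=8; on 'd' 8→0 → fail=0;  out ∅∪∅=∅
  n10('acc'): parent n9 fail=5; on 'c' 5 → fail=17;  out ∅∪{4}={4}
  n14('bab'): parent n2 fail=8; on 'b' 8→0 → fail=1;  out ∅∪∅=∅
  n18('cca'): parent n17 fail=5; on 'a' 5→0 → fail=8;  out ∅∪∅=∅
  n4('badb'): parent n3 fail=0; on 'b' 0 → fail=1;  out {0}∪∅={0}
  n7('badd'): parent n3 fail=0; on 'd' 0 → fail=0;  out {2}∪∅={2}
  n11('acca'): parent n10 fail=17; on 'a' 17 → fail=18;  out ∅∪∅=∅
  n15('babd'): parent n14 fail=1; on 'd' 1→0 → fail=0;  out ∅∪∅=∅
  n19('ccaa'): parent n18 fail=8; on 'a' 8→0 → fail=8;  out ∅∪∅=∅
  n12('accaa'): parent n11 fail=18; on 'a' 18 → fail=19;  out ∅∪∅=∅
  n16('babdc'): parent n15 fail=0; on 'c' 0 → fail=5;  out {5}∪{4}={4,5}
  n20('ccaaa'): parent n19 fail=8; on 'a' 8→0 → fail=8;  out {7}∪∅={7}
  n13('accaaa'): parent n12 fail=19; on 'a' 19 → fail=20;  out {3}∪{7}={3,7}

Scan:
i=0 'b': node 0→1
i=1 'c': node 1→5 ·f  emit P4@[1:1]
i=2 'a': node 5→8 ·f
i=3 'b': node 8→1 ·f
i=4 'a': node 1→2  emit P6@[3:4]
i=5 'b': node 2→14
i=6 'a': node 14→2 ·f  emit P6@[5:6]
i=7 'b': node 2→14
i=8 'd': node 14→15
i=9 'c': node 15→16  emit P4@[9:9],P5@[5:9]
i=10 'd': node 16→6 ·f  emit P1@[9:10]
i=11 'd': node 6→0 ·f
i=12 'c': node 0→5  emit P4@[12:12]
i=13 'c': node 5→17  emit P4@[13:13]
i=14 'a': node 17→18
i=15 'c': node 18→9 ·f  emit P4@[15:15]
i=16 'c': node 9→10  emit P4@[16:16]
i=17 'a': node 10→11
i=18 'a': node 11→12
i=19 'a': node 12→13  emit P3@[14:19],P7@[15:19]
i=20 'b': node 13→1 ·f
i=21 'a': node 1→2  emit P6@[20:21]
i=22 'c': node 2→9 ·f  emit P4@[22:22]
i=23 'd': node 9→6 ·f  emit P1@[22:23]
i=24 'b': node 6→1 ·f
i=25 'a': node 1→2  emit P6@[24:25]
i=26 'd': node 2→3
i=27 'd': node 3→7  emit P2@[24:27]
i=28 'c': node 7→5 ·f  emit P4@[28:28]
i=29 'a': node 5→8 ·f
i=30 'c': node 8→9  emit P4@[30:30]
i=31 'c': node 9→10  emit P4@[31:31]
i=32 'a': node 10→11
i=33 'a': node 11→12
i=34 'a': node 12→13  emit P3@[29:34],P7@[30:34]
i=35 'a': node 13→8 ·f
i=36 'b': node 8→1 ·f
i=37 'a': node 1→2  emit P6@[36:37]

All matches (sorted): [[1,4],[4,6],[6,6],[9,4],[9,5],[10,1],[12,4],[13,4],[15,4],[16,4],[19,3],[19,7],[21,6],[22,4],[23,1],[25,6],[27,2],[28,4],[30,4],[31,4],[34,3],[34,7],[37,6]]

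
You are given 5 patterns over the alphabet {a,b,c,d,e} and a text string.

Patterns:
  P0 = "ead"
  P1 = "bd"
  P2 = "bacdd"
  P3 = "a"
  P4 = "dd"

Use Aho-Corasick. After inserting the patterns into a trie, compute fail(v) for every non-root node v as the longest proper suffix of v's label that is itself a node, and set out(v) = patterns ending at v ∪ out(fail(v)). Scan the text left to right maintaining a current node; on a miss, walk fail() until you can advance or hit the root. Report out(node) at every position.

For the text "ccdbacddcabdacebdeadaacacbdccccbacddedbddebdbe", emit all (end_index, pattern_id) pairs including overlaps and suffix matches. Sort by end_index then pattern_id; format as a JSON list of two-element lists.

Construct AC machine:
Trie (insert patterns):
  n0 'ε': a→10 b→4 d→11 e→1
  n1 'e': a→2
  n2 'ea': d→3
  n3 'ead': ·  [P0 ends]
  n4 'b': a→6 d→5
  n5 'bd': ·  [P1 ends]
  n6 'ba': c→7
  n7 'bac': d→8
  n8 'bacd': d→9
  n9 'bacdd': ·  [P2 ends]
  n10 'a': ·  [P3 ends]
  n11 'd': d→12
  n12 'dd': ·  [P4 ends]

BFS fail/out derivation:
  fail(1) 'e': from fail(0)=0 chase 'e': 0 ⇒ 0;  out=∅∪out(0)=∅
  fail(4) 'b': from fail(0)=0 chase 'b': 0 ⇒ 0;  out=∅∪out(0)=∅
  fail(10) 'a': from fail(0)=0 chase 'a': 0 ⇒ 0;  out={3}∪out(0)={3}
  fail(11) 'd': from fail(0)=0 chase 'd': 0 ⇒ 0;  out=∅∪out(0)=∅
  fail(2) 'ea': from fail(1)=0 chase 'a': 0 ⇒ 10;  out=∅∪out(10)={3}
  fail(5) 'bd': from fail(4)=0 chase 'd': 0 ⇒ 11;  out={1}∪out(11)={1}
  fail(6) 'ba': from fail(4)=0 chase 'a': 0 ⇒ 10;  out=∅∪out(10)={3}
  fail(12) 'dd': from fail(11)=0 chase 'd': 0 ⇒ 11;  out={4}∪out(11)={4}
  fail(3) 'ead': from fail(2)=10 chase 'd': 10→0 ⇒ 11;  out={0}∪out(11)={0}
  fail(7) 'bac': from fail(6)=10 chase 'c': 10→0 ⇒ 0;  out=∅∪out(0)=∅
  fail(8) 'bacd': from fail(7)=0 chase 'd': 0 ⇒ 11;  out=∅∪out(11)=∅
  fail(9) 'bacdd': from fail(8)=11 chase 'd': 11 ⇒ 12;  out={2}∪out(12)={2,4}

Text stream:
pos 0 'c': at 0
pos 1 'c': at 0
pos 2 'd': at 11
pos 3 'b': at 4 ·f
pos 4 'a': at 6  ** P3@[4:4]
pos 5 'c': at 7
pos 6 'd': at 8
pos 7 'd': at 9  ** P2@[3:7],P4@[6:7]
pos 8 'c': at 0 ·f
pos 9 'a': at 10  ** P3@[9:9]
pos 10 'b': at 4 ·f
pos 11 'd': at 5  ** P1@[10:11]
pos 12 'a': at 10 ·f  ** P3@[12:12]
pos 13 'c': at 0 ·f
pos 14 'e': at 1
pos 15 'b': at 4 ·f
pos 16 'd': at 5  ** P1@[15:16]
pos 17 'e': at 1 ·f
pos 18 'a': at 2  ** P3@[18:18]
pos 19 'd': at 3  ** P0@[17:19]
pos 20 'a': at 10 ·f  ** P3@[20:20]
pos 21 'a': at 10 ·f  ** P3@[21:21]
pos 22 'c': at 0 ·f
pos 23 'a': at 10  ** P3@[23:23]
pos 24 'c': at 0 ·f
pos 25 'b': at 4
pos 26 'd': at 5  ** P1@[25:26]
pos 27 'c': at 0 ·f
pos 28 'c': at 0
pos 29 'c': at 0
pos 30 'c': at 0
pos 31 'b': at 4
pos 32 'a': at 6  ** P3@[32:32]
pos 33 'c': at 7
pos 34 'd': at 8
pos 35 'd': at 9  ** P2@[31:35],P4@[34:35]
pos 36 'e': at 1 ·f
pos 37 'd': at 11 ·f
pos 38 'b': at 4 ·f
pos 39 'd': at 5  ** P1@[38:39]
pos 40 'd': at 12 ·f  ** P4@[39:40]
pos 41 'e': at 1 ·f
pos 42 'b': at 4 ·f
pos 43 'd': at 5  ** P1@[42:43]
pos 44 'b': at 4 ·f
pos 45 'e': at 1 ·f

Matches: [[4,3],[7,2],[7,4],[9,3],[11,1],[12,3],[16,1],[18,3],[19,0],[20,3],[21,3],[23,3],[26,1],[32,3],[35,2],[35,4],[39,1],[40,4],[43,1]]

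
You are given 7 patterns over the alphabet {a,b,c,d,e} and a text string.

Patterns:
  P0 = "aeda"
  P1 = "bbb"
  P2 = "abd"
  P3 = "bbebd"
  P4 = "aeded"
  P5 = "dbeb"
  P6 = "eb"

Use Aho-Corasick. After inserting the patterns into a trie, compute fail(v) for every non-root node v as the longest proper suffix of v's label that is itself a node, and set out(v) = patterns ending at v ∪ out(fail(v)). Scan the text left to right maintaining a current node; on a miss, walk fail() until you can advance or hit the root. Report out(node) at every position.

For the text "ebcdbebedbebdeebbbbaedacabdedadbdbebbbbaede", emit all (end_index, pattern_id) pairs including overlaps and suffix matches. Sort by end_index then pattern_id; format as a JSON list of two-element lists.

Construct AC machine:
Trie nodes:
  n0 'ε': a→1 b→5 d→15 e→19
  n1 'a': b→8 e→2
  n2 'ae': d→3
  n3 'aed': a→4 e→13
  n4 'aeda': ·  ←P0
  n5 'b': b→6
  n6 'bb': b→7 e→10
  n7 'bbb': ·  ←P1
  n8 'ab': d→9
  n9 'abd': ·  ←P2
  n10 'bbe': b→11
  n11 'bbeb': d→12
  n12 'bbebd': ·  ←P3
  n13 'aede': d→14
  n14 'aeded': ·  ←P4
  n15 'd': b→16
  n16 'db': e→17
  n17 'dbe': b→18
  n18 'dbeb': ·  ←P5
  n19 'e': b→20
  n20 'eb': ·  ←P6

Failure links (BFS by depth):
  fail(1) 'a': from fail(0)=0 chase 'a': 0 ⇒ 0;  out=∅∪out(0)=∅
  fail(5) 'b': from fail(0)=0 chase 'b': 0 ⇒ 0;  out=∅∪out(0)=∅
  fail(15) 'd': from fail(0)=0 chase 'd': 0 ⇒ 0;  out=∅∪out(0)=∅
  fail(19) 'e': from fail(0)=0 chase 'e': 0 ⇒ 0;  out=∅∪out(0)=∅
  fail(2) 'ae': from fail(1)=0 chase 'e': 0 ⇒ 19;  out=∅∪out(19)=∅
  fail(6) 'bb': from fail(5)=0 chase 'b': 0 ⇒ 5;  out=∅∪out(5)=∅
  fail(8) 'ab': from fail(1)=0 chase 'b': 0 ⇒ 5;  out=∅∪out(5)=∅
  fail(16) 'db': from fail(15)=0 chase 'b': 0 ⇒ 5;  out=∅∪out(5)=∅
  fail(20) 'eb': from fail(19)=0 chase 'b': 0 ⇒ 5;  out={6}∪out(5)={6}
  fail(3) 'aed': from fail(2)=19 chase 'd': 19→0 ⇒ 15;  out=∅∪out(15)=∅
  fail(7) 'bbb': from fail(6)=5 chase 'b': 5 ⇒ 6;  out={1}∪out(6)={1}
  fail(9) 'abd': from fail(8)=5 chase 'd': 5→0 ⇒ 15;  out={2}∪out(15)={2}
  fail(10) 'bbe': from fail(6)=5 chase 'e': 5→0 ⇒ 19;  out=∅∪out(19)=∅
  fail(17) 'dbe': from fail(16)=5 chase 'e': 5→0 ⇒ 19;  out=∅∪out(19)=∅
  fail(4) 'aeda': from fail(3)=15 chase 'a': 15→0 ⇒ 1;  out={0}∪out(1)={0}
  fail(11) 'bbeb': from fail(10)=19 chase 'b': 19 ⇒ 20;  out=∅∪out(20)={6}
  fail(13) 'aede': from fail(3)=15 chase 'e': 15→0 ⇒ 19;  out=∅∪out(19)=∅
  fail(18) 'dbeb': from fail(17)=19 chase 'b': 19 ⇒ 20;  out={5}∪out(20)={5,6}
  fail(12) 'bbebd': from fail(11)=20 chase 'd': 20→5→0 ⇒ 15;  out={3}∪out(15)={3}
  fail(14) 'aeded': from fail(13)=19 chase 'd': 19→0 ⇒ 15;  out={4}∪out(15)={4}

Scan:
pos 0 'e': at 19
pos 1 'b': at 20  → match P6@[0:1]
pos 2 'c': at 0 (via fail)
pos 3 'd': at 15
pos 4 'b': at 16
pos 5 'e': at 17
pos 6 'b': at 18  → match P5@[3:6],P6@[5:6]
pos 7 'e': at 19 (via fail)
pos 8 'd': at 15 (via fail)
pos 9 'b': at 16
pos 10 'e': at 17
pos 11 'b': at 18  → match P5@[8:11],P6@[10:11]
pos 12 'd': at 15 (via fail)
pos 13 'e': at 19 (via fail)
pos 14 'e': at 19 (via fail)
pos 15 'b': at 20  → match P6@[14:15]
pos 16 'b': at 6 (via fail)
pos 17 'b': at 7  → match P1@[15:17]
pos 18 'b': at 7 (via fail)  → match P1@[16:18]
pos 19 'a': at 1 (via fail)
pos 20 'e': at 2
pos 21 'd': at 3
pos 22 'a': at 4  → match P0@[19:22]
pos 23 'c': at 0 (via fail)
pos 24 'a': at 1
pos 25 'b': at 8
pos 26 'd': at 9  → match P2@[24:26]
pos 27 'e': at 19 (via fail)
pos 28 'd': at 15 (via fail)
pos 29 'a': at 1 (via fail)
pos 30 'd': at 15 (via fail)
pos 31 'b': at 16
pos 32 'd': at 15 (via fail)
pos 33 'b': at 16
pos 34 'e': at 17
pos 35 'b': at 18  → match P5@[32:35],P6@[34:35]
pos 36 'b': at 6 (via fail)
pos 37 'b': at 7  → match P1@[35:37]
pos 38 'b': at 7 (via fail)  → match P1@[36:38]
pos 39 'a': at 1 (via fail)
pos 40 'e': at 2
pos 41 'd': at 3
pos 42 'e': at 13

Matches: [[1,6],[6,5],[6,6],[11,5],[11,6],[15,6],[17,1],[18,1],[22,0],[26,2],[35,5],[35,6],[37,1],[38,1]]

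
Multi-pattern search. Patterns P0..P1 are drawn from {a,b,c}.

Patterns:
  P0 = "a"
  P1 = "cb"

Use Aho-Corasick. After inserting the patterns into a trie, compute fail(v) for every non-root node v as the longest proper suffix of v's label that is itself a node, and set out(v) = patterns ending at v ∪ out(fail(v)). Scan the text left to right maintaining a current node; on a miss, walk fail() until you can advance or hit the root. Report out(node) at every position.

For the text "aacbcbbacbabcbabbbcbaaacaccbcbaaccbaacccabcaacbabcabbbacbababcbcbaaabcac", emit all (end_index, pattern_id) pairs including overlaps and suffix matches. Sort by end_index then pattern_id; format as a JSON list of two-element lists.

Build automaton:
Trie (insert patterns):
  0='ε' goto a→1 c→2
  1='a' goto ·  ←P0
  2='c' goto b→3
  3='cb' goto ·  ←P1

BFS fail/out derivation:
  n1('a'): parent n0 fail=0; on 'a' 0 → fail=0;  out {0}∪∅={0}
  n2('c'): parent n0 fail=0; on 'c' 0 → fail=0;  out ∅∪∅=∅
  n3('cb'): parent n2 fail=0; on 'b' 0 → fail=0;  out {1}∪∅={1}

Run:
pos 0 'a': at 1  ** P0@[0:0]
pos 1 'a': at 1 (via fail)  ** P0@[1:1]
pos 2 'c': at 2 (via fail)
pos 3 'b': at 3  ** P1@[2:3]
pos 4 'c': at 2 (via fail)
pos 5 'b': at 3  ** P1@[4:5]
pos 6 'b': at 0 (via fail)
pos 7 'a': at 1  ** P0@[7:7]
pos 8 'c': at 2 (via fail)
pos 9 'b': at 3  ** P1@[8:9]
pos 10 'a': at 1 (via fail)  ** P0@[10:10]
pos 11 'b': at 0 (via fail)
pos 12 'c': at 2
pos 13 'b': at 3  ** P1@[12:13]
pos 14 'a': at 1 (via fail)  ** P0@[14:14]
pos 15 'b': at 0 (via fail)
pos 16 'b': at 0
pos 17 'b': at 0
pos 18 'c': at 2
pos 19 'b': at 3  ** P1@[18:19]
pos 20 'a': at 1 (via fail)  ** P0@[20:20]
pos 21 'a': at 1 (via fail)  ** P0@[21:21]
pos 22 'a': at 1 (via fail)  ** P0@[22:22]
pos 23 'c': at 2 (via fail)
pos 24 'a': at 1 (via fail)  ** P0@[24:24]
pos 25 'c': at 2 (via fail)
pos 26 'c': at 2 (via fail)
pos 27 'b': at 3  ** P1@[26:27]
pos 28 'c': at 2 (via fail)
pos 29 'b': at 3  ** P1@[28:29]
pos 30 'a': at 1 (via fail)  ** P0@[30:30]
pos 31 'a': at 1 (via fail)  ** P0@[31:31]
pos 32 'c': at 2 (via fail)
pos 33 'c': at 2 (via fail)
pos 34 'b': at 3  ** P1@[33:34]
pos 35 'a': at 1 (via fail)  ** P0@[35:35]
pos 36 'a': at 1 (via fail)  ** P0@[36:36]
pos 37 'c': at 2 (via fail)
pos 38 'c': at 2 (via fail)
pos 39 'c': at 2 (via fail)
pos 40 'a': at 1 (via fail)  ** P0@[40:40]
pos 41 'b': at 0 (via fail)
pos 42 'c': at 2
pos 43 'a': at 1 (via fail)  ** P0@[43:43]
pos 44 'a': at 1 (via fail)  ** P0@[44:44]
pos 45 'c': at 2 (via fail)
pos 46 'b': at 3  ** P1@[45:46]
pos 47 'a': at 1 (via fail)  ** P0@[47:47]
pos 48 'b': at 0 (via fail)
pos 49 'c': at 2
pos 50 'a': at 1 (via fail)  ** P0@[50:50]
pos 51 'b': at 0 (via fail)
pos 52 'b': at 0
pos 53 'b': at 0
pos 54 'a': at 1  ** P0@[54:54]
pos 55 'c': at 2 (via fail)
pos 56 'b': at 3  ** P1@[55:56]
pos 57 'a': at 1 (via fail)  ** P0@[57:57]
pos 58 'b': at 0 (via fail)
pos 59 'a': at 1  ** P0@[59:59]
pos 60 'b': at 0 (via fail)
pos 61 'c': at 2
pos 62 'b': at 3  ** P1@[61:62]
pos 63 'c': at 2 (via fail)
pos 64 'b': at 3  ** P1@[63:64]
pos 65 'a': at 1 (via fail)  ** P0@[65:65]
pos 66 'a': at 1 (via fail)  ** P0@[66:66]
pos 67 'a': at 1 (via fail)  ** P0@[67:67]
pos 68 'b': at 0 (via fail)
pos 69 'c': at 2
pos 70 'a': at 1 (via fail)  ** P0@[70:70]
pos 71 'c': at 2 (via fail)

Result: [[0,0],[1,0],[3,1],[5,1],[7,0],[9,1],[10,0],[13,1],[14,0],[19,1],[20,0],[21,0],[22,0],[24,0],[27,1],[29,1],[30,0],[31,0],[34,1],[35,0],[36,0],[40,0],[43,0],[44,0],[46,1],[47,0],[50,0],[54,0],[56,1],[57,0],[59,0],[62,1],[64,1],[65,0],[66,0],[67,0],[70,0]]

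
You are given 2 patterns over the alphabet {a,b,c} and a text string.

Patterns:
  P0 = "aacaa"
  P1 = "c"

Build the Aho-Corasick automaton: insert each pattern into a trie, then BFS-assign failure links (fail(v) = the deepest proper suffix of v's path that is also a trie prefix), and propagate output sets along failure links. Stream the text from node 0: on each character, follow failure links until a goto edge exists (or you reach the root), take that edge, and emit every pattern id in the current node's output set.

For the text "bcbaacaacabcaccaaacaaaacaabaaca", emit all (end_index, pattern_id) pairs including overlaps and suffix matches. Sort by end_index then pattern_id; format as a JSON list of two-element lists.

Build automaton:
Trie nodes:
  n0 'ε': a→1 c→6
  n1 'a': a→2
  n2 'aa': c→3
  n3 'aac': a→4
  n4 'aaca': a→5
  n5 'aacaa': ·  [P0 ends]
  n6 'c': ·  [P1 ends]

Failure links (BFS by depth):
  n1('a'): parent n0 fail=0; on 'a' 0 → fail=0;  out ∅∪∅=∅
  n6('c'): parent n0 fail=0; on 'c' 0 → fail=0;  out {1}∪∅={1}
  n2('aa'): parent n1 fail=0; on 'a' 0 → fail=1;  out ∅∪∅=∅
  n3('aac'): parent n2 fail=1; on 'c' 1→0 → fail=6;  out ∅∪{1}={1}
  n4('aaca'): parent n3 fail=6; on 'a' 6→0 → fail=1;  out ∅∪∅=∅
  n5('aacaa'): parent n4 fail=1; on 'a' 1 → fail=2;  out {0}∪∅={0}

Text stream:
[0] read 'b'  n0⇒n0
[1] read 'c'  n0⇒n6  ** P1@[1:1]
[2] read 'b'  n6⇒n0 ·f
[3] read 'a'  n0⇒n1
[4] read 'a'  n1⇒n2
[5] read 'c'  n2⇒n3  ** P1@[5:5]
[6] read 'a'  n3⇒n4
[7] read 'a'  n4⇒n5  ** P0@[3:7]
[8] read 'c'  n5⇒n3 ·f  ** P1@[8:8]
[9] read 'a'  n3⇒n4
[10] read 'b'  n4⇒n0 ·f
[11] read 'c'  n0⇒n6  ** P1@[11:11]
[12] read 'a'  n6⇒n1 ·f
[13] read 'c'  n1⇒n6 ·f  ** P1@[13:13]
[14] read 'c'  n6⇒n6 ·f  ** P1@[14:14]
[15] read 'a'  n6⇒n1 ·f
[16] read 'a'  n1⇒n2
[17] read 'a'  n2⇒n2 ·f
[18] read 'c'  n2⇒n3  ** P1@[18:18]
[19] read 'a'  n3⇒n4
[20] read 'a'  n4⇒n5  ** P0@[16:20]
[21] read 'a'  n5⇒n2 ·f
[22] read 'a'  n2⇒n2 ·f
[23] read 'c'  n2⇒n3  ** P1@[23:23]
[24] read 'a'  n3⇒n4
[25] read 'a'  n4⇒n5  ** P0@[21:25]
[26] read 'b'  n5⇒n0 ·f
[27] read 'a'  n0⇒n1
[28] read 'a'  n1⇒n2
[29] read 'c'  n2⇒n3  ** P1@[29:29]
[30] read 'a'  n3⇒n4

Result: [[1,1],[5,1],[7,0],[8,1],[11,1],[13,1],[14,1],[18,1],[20,0],[23,1],[25,0],[29,1]]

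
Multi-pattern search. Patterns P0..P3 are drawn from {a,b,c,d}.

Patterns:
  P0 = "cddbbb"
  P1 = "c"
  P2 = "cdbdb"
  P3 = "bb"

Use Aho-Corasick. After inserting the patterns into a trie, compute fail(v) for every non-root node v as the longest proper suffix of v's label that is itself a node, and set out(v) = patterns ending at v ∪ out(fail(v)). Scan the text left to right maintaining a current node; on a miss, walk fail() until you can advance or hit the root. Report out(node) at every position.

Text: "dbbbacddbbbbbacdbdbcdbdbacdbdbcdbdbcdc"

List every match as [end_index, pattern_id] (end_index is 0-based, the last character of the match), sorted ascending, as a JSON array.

Build:
Trie (insert patterns):
  0='ε' goto b→10 c→1
  1='c' goto d→2  [P1 ends]
  2='cd' goto b→7 d→3
  3='cdd' goto b→4
  4='cddb' goto b→5
  5='cddbb' goto b→6
  6='cddbbb' goto ·  [P0 ends]
  7='cdb' goto d→8
  8='cdbd' goto b→9
  9='cdbdb' goto ·  [P2 ends]
  10='b' goto b→11
  11='bb' goto ·  [P3 ends]

BFS fail/out derivation:
  n1('c'): parent n0 fail=0; on 'c' 0 → fail=0;  out {1}∪∅={1}
  n10('b'): parent n0 fail=0; on 'b' 0 → fail=0;  out ∅∪∅=∅
  n2('cd'): parent n1 fail=0; on 'd' 0 → fail=0;  out ∅∪∅=∅
  n11('bb'): parent n10 fail=0; on 'b' 0 → fail=10;  out {3}∪∅={3}
  n3('cdd'): parent n2 fail=0; on 'd' 0 → fail=0;  out ∅∪∅=∅
  n7('cdb'): parent n2 fail=0; on 'b' 0 → fail=10;  out ∅∪∅=∅
  n4('cddb'): parent n3 fail=0; on 'b' 0 → fail=10;  out ∅∪∅=∅
  n8('cdbd'): parent n7 fail=10; on 'd' 10→0 → fail=0;  out ∅∪∅=∅
  n5('cddbb'): parent n4 fail=10; on 'b' 10 → fail=11;  out ∅∪{3}={3}
  n9('cdbdb'): parent n8 fail=0; on 'b' 0 → fail=10;  out {2}∪∅={2}
  n6('cddbbb'): parent n5 fail=11; on 'b' 11→10 → fail=11;  out {0}∪{3}={0,3}

Text stream:
pos 0 'd': at 0
pos 1 'b': at 10
pos 2 'b': at 11  emit P3@[1:2]
pos 3 'b': at 11 ·f  emit P3@[2:3]
pos 4 'a': at 0 ·f
pos 5 'c': at 1  emit P1@[5:5]
pos 6 'd': at 2
pos 7 'd': at 3
pos 8 'b': at 4
pos 9 'b': at 5  emit P3@[8:9]
pos 10 'b': at 6  emit P0@[5:10],P3@[9:10]
pos 11 'b': at 11 ·f  emit P3@[10:11]
pos 12 'b': at 11 ·f  emit P3@[11:12]
pos 13 'a': at 0 ·f
pos 14 'c': at 1  emit P1@[14:14]
pos 15 'd': at 2
pos 16 'b': at 7
pos 17 'd': at 8
pos 18 'b': at 9  emit P2@[14:18]
pos 19 'c': at 1 ·f  emit P1@[19:19]
pos 20 'd': at 2
pos 21 'b': at 7
pos 22 'd': at 8
pos 23 'b': at 9  emit P2@[19:23]
pos 24 'a': at 0 ·f
pos 25 'c': at 1  emit P1@[25:25]
pos 26 'd': at 2
pos 27 'b': at 7
pos 28 'd': at 8
pos 29 'b': at 9  emit P2@[25:29]
pos 30 'c': at 1 ·f  emit P1@[30:30]
pos 31 'd': at 2
pos 32 'b': at 7
pos 33 'd': at 8
pos 34 'b': at 9  emit P2@[30:34]
pos 35 'c': at 1 ·f  emit P1@[35:35]
pos 36 'd': at 2
pos 37 'c': at 1 ·f  emit P1@[37:37]

All matches (sorted): [[2,3],[3,3],[5,1],[9,3],[10,0],[10,3],[11,3],[12,3],[14,1],[18,2],[19,1],[23,2],[25,1],[29,2],[30,1],[34,2],[35,1],[37,1]]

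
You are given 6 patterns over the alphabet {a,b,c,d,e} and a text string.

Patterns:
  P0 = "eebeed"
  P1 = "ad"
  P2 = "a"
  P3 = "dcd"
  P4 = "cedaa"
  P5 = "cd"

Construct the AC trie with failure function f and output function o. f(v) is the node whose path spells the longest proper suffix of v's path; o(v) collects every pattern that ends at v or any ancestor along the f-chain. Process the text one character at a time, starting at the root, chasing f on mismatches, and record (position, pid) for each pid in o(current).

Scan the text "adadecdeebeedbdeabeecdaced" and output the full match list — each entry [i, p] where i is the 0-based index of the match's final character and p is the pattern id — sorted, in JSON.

Build:
Trie nodes:
  n0 'ε': a→7 c→12 d→9 e→1
  n1 'e': e→2
  n2 'ee': b→3
  n3 'eeb': e→4
  n4 'eebe': e→5
  n5 'eebee': d→6
  n6 'eebeed': ·  ←P0
  n7 'a': d→8  ←P2
  n8 'ad': ·  ←P1
  n9 'd': c→10
  n10 'dc': d→11
  n11 'dcd': ·  ←P3
  n12 'c': d→17 e→13
  n13 'ce': d→14
  n14 'ced': a→15
  n15 'ceda': a→16
  n16 'cedaa': ·  ←P4
  n17 'cd': ·  ←P5

BFS fail/out derivation:
  n1('e'): parent n0 fail=0; on 'e' 0 → fail=0;  out ∅∪∅=∅
  n7('a'): parent n0 fail=0; on 'a' 0 → fail=0;  out {2}∪∅={2}
  n9('d'): parent n0 fail=0; on 'd' 0 → fail=0;  out ∅∪∅=∅
  n12('c'): parent n0 fail=0; on 'c' 0 → fail=0;  out ∅∪∅=∅
  n2('ee'): parent n1 fail=0; on 'e' 0 → fail=1;  out ∅∪∅=∅
  n8('ad'): parent n7 fail=0; on 'd' 0 → fail=9;  out {1}∪∅={1}
  n10('dc'): parent n9 fail=0; on 'c' 0 → fail=12;  out ∅∪∅=∅
  n13('ce'): parent n12 fail=0; on 'e' 0 → fail=1;  out ∅∪∅=∅
  n17('cd'): parent n12 fail=0; on 'd' 0 → fail=9;  out {5}∪∅={5}
  n3('eeb'): parent n2 fail=1; on 'b' 1→0 → fail=0;  out ∅∪∅=∅
  n11('dcd'): parent n10 fail=12; on 'd' 12 → fail=17;  out {3}∪{5}={3,5}
  n14('ced'): parent n13 fail=1; on 'd' 1→0 → fail=9;  out ∅∪∅=∅
  n4('eebe'): parent n3 fail=0; on 'e' 0 → fail=1;  out ∅∪∅=∅
  n15('ceda'): parent n14 fail=9; on 'a' 9→0 → fail=7;  out ∅∪{2}={2}
  n5('eebee'): parent n4 fail=1; on 'e' 1 → fail=2;  out ∅∪∅=∅
  n16('cedaa'): parent n15 fail=7; on 'a' 7→0 → fail=7;  out {4}∪{2}={2,4}
  n6('eebeed'): parent n5 fail=2; on 'd' 2→1→0 → fail=9;  out {0}∪∅={0}

Text stream:
i=0 'a': node 0→7  emit P2@[0:0]
i=1 'd': node 7→8  emit P1@[0:1]
i=2 'a': node 8→7 ·f  emit P2@[2:2]
i=3 'd': node 7→8  emit P1@[2:3]
i=4 'e': node 8→1 ·f
i=5 'c': node 1→12 ·f
i=6 'd': node 12→17  emit P5@[5:6]
i=7 'e': node 17→1 ·f
i=8 'e': node 1→2
i=9 'b': node 2→3
i=10 'e': node 3→4
i=11 'e': node 4→5
i=12 'd': node 5→6  emit P0@[7:12]
i=13 'b': node 6→0 ·f
i=14 'd': node 0→9
i=15 'e': node 9→1 ·f
i=16 'a': node 1→7 ·f  emit P2@[16:16]
i=17 'b': node 7→0 ·f
i=18 'e': node 0→1
i=19 'e': node 1→2
i=20 'c': node 2→12 ·f
i=21 'd': node 12→17  emit P5@[20:21]
i=22 'a': node 17→7 ·f  emit P2@[22:22]
i=23 'c': node 7→12 ·f
i=24 'e': node 12→13
i=25 'd': node 13→14

Result: [[0,2],[1,1],[2,2],[3,1],[6,5],[12,0],[16,2],[21,5],[22,2]]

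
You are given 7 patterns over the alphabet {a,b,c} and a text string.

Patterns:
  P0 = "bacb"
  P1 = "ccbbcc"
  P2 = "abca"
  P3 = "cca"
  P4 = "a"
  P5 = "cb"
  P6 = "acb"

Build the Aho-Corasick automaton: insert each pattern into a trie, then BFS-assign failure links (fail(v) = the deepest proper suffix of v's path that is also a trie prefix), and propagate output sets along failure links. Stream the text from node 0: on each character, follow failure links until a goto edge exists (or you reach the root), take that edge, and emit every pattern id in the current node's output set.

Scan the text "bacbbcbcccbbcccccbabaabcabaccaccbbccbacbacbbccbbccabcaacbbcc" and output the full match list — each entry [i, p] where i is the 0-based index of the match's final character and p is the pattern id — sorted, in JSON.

Construct AC machine:
Trie nodes:
  n0 'ε': a→11 b→1 c→5
  n1 'b': a→2
  n2 'ba': c→3
  n3 'bac': b→4
  n4 'bacb': ·  [P0 ends]
  n5 'c': b→16 c→6
  n6 'cc': a→15 b→7
  n7 'ccb': b→8
  n8 'ccbb': c→9
  n9 'ccbbc': c→10
  n10 'ccbbcc': ·  [P1 ends]
  n11 'a': b→12 c→17  [P4 ends]
  n12 'ab': c→13
  n13 'abc': a→14
  n14 'abca': ·  [P2 ends]
  n15 'cca': ·  [P3 ends]
  n16 'cb': ·  [P5 ends]
  n17 'ac': b→18
  n18 'acb': ·  [P6 ends]

BFS fail/out derivation:
  n1('b'): parent n0 fail=0; on 'b' 0 → fail=0;  out ∅∪∅=∅
  n5('c'): parent n0 fail=0; on 'c' 0 → fail=0;  out ∅∪∅=∅
  n11('a'): parent n0 fail=0; on 'a' 0 → fail=0;  out {4}∪∅={4}
  n2('ba'): parent n1 fail=0; on 'a' 0 → fail=11;  out ∅∪{4}={4}
  n6('cc'): parent n5 fail=0; on 'c' 0 → fail=5;  out ∅∪∅=∅
  n12('ab'): parent n11 fail=0; on 'b' 0 → fail=1;  out ∅∪∅=∅
  n16('cb'): parent n5 fail=0; on 'b' 0 → fail=1;  out {5}∪∅={5}
  n17('ac'): parent n11 fail=0; on 'c' 0 → fail=5;  out ∅∪∅=∅
  n3('bac'): parent n2 fail=11; on 'c' 11 → fail=17;  out ∅∪∅=∅
  n7('ccb'): parent n6 fail=5; on 'b' 5 → fail=16;  out ∅∪{5}={5}
  n13('abc'): parent n12 fail=1; on 'c' 1→0 → fail=5;  out ∅∪∅=∅
  n15('cca'): parent n6 fail=5; on 'a' 5→0 → fail=11;  out {3}∪{4}={3,4}
  n18('acb'): parent n17 fail=5; on 'b' 5 → fail=16;  out {6}∪{5}={5,6}
  n4('bacb'): parent n3 fail=17; on 'b' 17 → fail=18;  out {0}∪{5,6}={0,5,6}
  n8('ccbb'): parent n7 fail=16; on 'b' 16→1→0 → fail=1;  out ∅∪∅=∅
  n14('abca'): parent n13 fail=5; on 'a' 5→0 → fail=11;  out {2}∪{4}={2,4}
  n9('ccbbc'): parent n8 fail=1; on 'c' 1→0 → fail=5;  out ∅∪∅=∅
  n10('ccbbcc'): parent n9 fail=5; on 'c' 5 → fail=6;  out {1}∪∅={1}

Scan:
[0] read 'b'  n0⇒n1
[1] read 'a'  n1⇒n2  ** P4@[1:1]
[2] read 'c'  n2⇒n3
[3] read 'b'  n3⇒n4  ** P0@[0:3],P5@[2:3],P6@[1:3]
[4] read 'b'  n4⇒n1 (via fail)
[5] read 'c'  n1⇒n5 (via fail)
[6] read 'b'  n5⇒n16  ** P5@[5:6]
[7] read 'c'  n16⇒n5 (via fail)
[8] read 'c'  n5⇒n6
[9] read 'c'  n6⇒n6 (via fail)
[10] read 'b'  n6⇒n7  ** P5@[9:10]
[11] read 'b'  n7⇒n8
[12] read 'c'  n8⇒n9
[13] read 'c'  n9⇒n10  ** P1@[8:13]
[14] read 'c'  n10⇒n6 (via fail)
[15] read 'c'  n6⇒n6 (via fail)
[16] read 'c'  n6⇒n6 (via fail)
[17] read 'b'  n6⇒n7  ** P5@[16:17]
[18] read 'a'  n7⇒n2 (via fail)  ** P4@[18:18]
[19] read 'b'  n2⇒n12 (via fail)
[20] read 'a'  n12⇒n2 (via fail)  ** P4@[20:20]
[21] read 'a'  n2⇒n11 (via fail)  ** P4@[21:21]
[22] read 'b'  n11⇒n12
[23] read 'c'  n12⇒n13
[24] read 'a'  n13⇒n14  ** P2@[21:24],P4@[24:24]
[25] read 'b'  n14⇒n12 (via fail)
[26] read 'a'  n12⇒n2 (via fail)  ** P4@[26:26]
[27] read 'c'  n2⇒n3
[28] read 'c'  n3⇒n6 (via fail)
[29] read 'a'  n6⇒n15  ** P3@[27:29],P4@[29:29]
[30] read 'c'  n15⇒n17 (via fail)
[31] read 'c'  n17⇒n6 (via fail)
[32] read 'b'  n6⇒n7  ** P5@[31:32]
[33] read 'b'  n7⇒n8
[34] read 'c'  n8⇒n9
[35] read 'c'  n9⇒n10  ** P1@[30:35]
[36] read 'b'  n10⇒n7 (via fail)  ** P5@[35:36]
[37] read 'a'  n7⇒n2 (via fail)  ** P4@[37:37]
[38] read 'c'  n2⇒n3
[39] read 'b'  n3⇒n4  ** P0@[36:39],P5@[38:39],P6@[37:39]
[40] read 'a'  n4⇒n2 (via fail)  ** P4@[40:40]
[41] read 'c'  n2⇒n3
[42] read 'b'  n3⇒n4  ** P0@[39:42],P5@[41:42],P6@[40:42]
[43] read 'b'  n4⇒n1 (via fail)
[44] read 'c'  n1⇒n5 (via fail)
[45] read 'c'  n5⇒n6
[46] read 'b'  n6⇒n7  ** P5@[45:46]
[47] read 'b'  n7⇒n8
[48] read 'c'  n8⇒n9
[49] read 'c'  n9⇒n10  ** P1@[44:49]
[50] read 'a'  n10⇒n15 (via fail)  ** P3@[48:50],P4@[50:50]
[51] read 'b'  n15⇒n12 (via fail)
[52] read 'c'  n12⇒n13
[53] read 'a'  n13⇒n14  ** P2@[50:53],P4@[53:53]
[54] read 'a'  n14⇒n11 (via fail)  ** P4@[54:54]
[55] read 'c'  n11⇒n17
[56] read 'b'  n17⇒n18  ** P5@[55:56],P6@[54:56]
[57] read 'b'  n18⇒n1 (via fail)
[58] read 'c'  n1⇒n5 (via fail)
[59] read 'c'  n5⇒n6

Matches: [[1,4],[3,0],[3,5],[3,6],[6,5],[10,5],[13,1],[17,5],[18,4],[20,4],[21,4],[24,2],[24,4],[26,4],[29,3],[29,4],[32,5],[35,1],[36,5],[37,4],[39,0],[39,5],[39,6],[40,4],[42,0],[42,5],[42,6],[46,5],[49,1],[50,3],[50,4],[53,2],[53,4],[54,4],[56,5],[56,6]]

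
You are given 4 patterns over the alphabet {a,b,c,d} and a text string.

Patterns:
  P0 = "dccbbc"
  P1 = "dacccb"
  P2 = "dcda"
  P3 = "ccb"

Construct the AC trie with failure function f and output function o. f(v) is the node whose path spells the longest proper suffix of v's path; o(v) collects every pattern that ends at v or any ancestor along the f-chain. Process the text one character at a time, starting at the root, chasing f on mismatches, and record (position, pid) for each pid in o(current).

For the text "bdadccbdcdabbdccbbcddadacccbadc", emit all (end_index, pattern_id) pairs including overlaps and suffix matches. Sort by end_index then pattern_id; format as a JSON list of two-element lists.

Construct AC machine:
Trie nodes:
  0='ε' goto c→14 d→1
  1='d' goto a→7 c→2
  2='dc' goto c→3 d→12
  3='dcc' goto b→4
  4='dccb' goto b→5
  5='dccbb' goto c→6
  6='dccbbc' goto ·  ←P0
  7='da' goto c→8
  8='dac' goto c→9
  9='dacc' goto c→10
  10='daccc' goto b→11
  11='dacccb' goto ·  ←P1
  12='dcd' goto a→13
  13='dcda' goto ·  ←P2
  14='c' goto c→15
  15='cc' goto b→16
  16='ccb' goto ·  ←P3

Failure links (BFS by depth):
  n1('d'): parent n0 fail=0; on 'd' 0 → fail=0;  out ∅∪∅=∅
  n14('c'): parent n0 fail=0; on 'c' 0 → fail=0;  out ∅∪∅=∅
  n2('dc'): parent n1 fail=0; on 'c' 0 → fail=14;  out ∅∪∅=∅
  n7('da'): parent n1 fail=0; on 'a' 0 → fail=0;  out ∅∪∅=∅
  n15('cc'): parent n14 fail=0; on 'c' 0 → fail=14;  out ∅∪∅=∅
  n3('dcc'): parent n2 fail=14; on 'c' 14 → fail=15;  out ∅∪∅=∅
  n8('dac'): parent n7 fail=0; on 'c' 0 → fail=14;  out ∅∪∅=∅
  n12('dcd'): parent n2 fail=14; on 'd' 14→0 → fail=1;  out ∅∪∅=∅
  n16('ccb'): parent n15 fail=14; on 'b' 14→0 → fail=0;  out {3}∪∅={3}
  n4('dccb'): parent n3 fail=15; on 'b' 15 → fail=16;  out ∅∪{3}={3}
  n9('dacc'): parent n8 fail=14; on 'c' 14 → fail=15;  out ∅∪∅=∅
  n13('dcda'): parent n12 fail=1; on 'a' 1 → fail=7;  out {2}∪∅={2}
  n5('dccbb'): parent n4 fail=16; on 'b' 16→0 → fail=0;  out ∅∪∅=∅
  n10('daccc'): parent n9 fail=15; on 'c' 15→14 → fail=15;  out ∅∪∅=∅
  n6('dccbbc'): parent n5 fail=0; on 'c' 0 → fail=14;  out {0}∪∅={0}
  n11('dacccb'): parent n10 fail=15; on 'b' 15 → fail=16;  out {1}∪{3}={1,3}

Text stream:
pos 0 'b': at 0
pos 1 'd': at 1
pos 2 'a': at 7
pos 3 'd': at 1 (fail-walked)
pos 4 'c': at 2
pos 5 'c': at 3
pos 6 'b': at 4  ** P3@[4:6]
pos 7 'd': at 1 (fail-walked)
pos 8 'c': at 2
pos 9 'd': at 12
pos 10 'a': at 13  ** P2@[7:10]
pos 11 'b': at 0 (fail-walked)
pos 12 'b': at 0
pos 13 'd': at 1
pos 14 'c': at 2
pos 15 'c': at 3
pos 16 'b': at 4  ** P3@[14:16]
pos 17 'b': at 5
pos 18 'c': at 6  ** P0@[13:18]
pos 19 'd': at 1 (fail-walked)
pos 20 'd': at 1 (fail-walked)
pos 21 'a': at 7
pos 22 'd': at 1 (fail-walked)
pos 23 'a': at 7
pos 24 'c': at 8
pos 25 'c': at 9
pos 26 'c': at 10
pos 27 'b': at 11  ** P1@[22:27],P3@[25:27]
pos 28 'a': at 0 (fail-walked)
pos 29 'd': at 1
pos 30 'c': at 2

Result: [[6,3],[10,2],[16,3],[18,0],[27,1],[27,3]]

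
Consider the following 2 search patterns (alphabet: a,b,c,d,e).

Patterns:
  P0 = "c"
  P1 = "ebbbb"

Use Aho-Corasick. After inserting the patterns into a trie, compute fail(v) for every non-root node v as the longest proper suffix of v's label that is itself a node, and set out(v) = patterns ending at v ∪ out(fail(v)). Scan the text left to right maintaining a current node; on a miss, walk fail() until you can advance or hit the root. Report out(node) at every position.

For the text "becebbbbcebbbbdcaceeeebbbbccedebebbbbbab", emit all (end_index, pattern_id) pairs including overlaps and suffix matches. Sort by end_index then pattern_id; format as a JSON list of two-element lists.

Build automaton:
Trie nodes:
  0='ε' goto c→1 e→2
  1='c' goto ·  [P0 ends]
  2='e' goto b→3
  3='eb' goto b→4
  4='ebb' goto b→5
  5='ebbb' goto b→6
  6='ebbbb' goto ·  [P1 ends]

BFS fail/out derivation:
  n1('c'): parent n0 fail=0; on 'c' 0 → fail=0;  out {0}∪∅={0}
  n2('e'): parent n0 fail=0; on 'e' 0 → fail=0;  out ∅∪∅=∅
  n3('eb'): parent n2 fail=0; on 'b' 0 → fail=0;  out ∅∪∅=∅
  n4('ebb'): parent n3 fail=0; on 'b' 0 → fail=0;  out ∅∪∅=∅
  n5('ebbb'): parent n4 fail=0; on 'b' 0 → fail=0;  out ∅∪∅=∅
  n6('ebbbb'): parent n5 fail=0; on 'b' 0 → fail=0;  out {1}∪∅={1}

Run:
pos 0 'b': at 0
pos 1 'e': at 2
pos 2 'c': at 1 ·f  emit P0@[2:2]
pos 3 'e': at 2 ·f
pos 4 'b': at 3
pos 5 'b': at 4
pos 6 'b': at 5
pos 7 'b': at 6  emit P1@[3:7]
pos 8 'c': at 1 ·f  emit P0@[8:8]
pos 9 'e': at 2 ·f
pos 10 'b': at 3
pos 11 'b': at 4
pos 12 'b': at 5
pos 13 'b': at 6  emit P1@[9:13]
pos 14 'd': at 0 ·f
pos 15 'c': at 1  emit P0@[15:15]
pos 16 'a': at 0 ·f
pos 17 'c': at 1  emit P0@[17:17]
pos 18 'e': at 2 ·f
pos 19 'e': at 2 ·f
pos 20 'e': at 2 ·f
pos 21 'e': at 2 ·f
pos 22 'b': at 3
pos 23 'b': at 4
pos 24 'b': at 5
pos 25 'b': at 6  emit P1@[21:25]
pos 26 'c': at 1 ·f  emit P0@[26:26]
pos 27 'c': at 1 ·f  emit P0@[27:27]
pos 28 'e': at 2 ·f
pos 29 'd': at 0 ·f
pos 30 'e': at 2
pos 31 'b': at 3
pos 32 'e': at 2 ·f
pos 33 'b': at 3
pos 34 'b': at 4
pos 35 'b': at 5
pos 36 'b': at 6  emit P1@[32:36]
pos 37 'b': at 0 ·f
pos 38 'a': at 0
pos 39 'b': at 0

Matches: [[2,0],[7,1],[8,0],[13,1],[15,0],[17,0],[25,1],[26,0],[27,0],[36,1]]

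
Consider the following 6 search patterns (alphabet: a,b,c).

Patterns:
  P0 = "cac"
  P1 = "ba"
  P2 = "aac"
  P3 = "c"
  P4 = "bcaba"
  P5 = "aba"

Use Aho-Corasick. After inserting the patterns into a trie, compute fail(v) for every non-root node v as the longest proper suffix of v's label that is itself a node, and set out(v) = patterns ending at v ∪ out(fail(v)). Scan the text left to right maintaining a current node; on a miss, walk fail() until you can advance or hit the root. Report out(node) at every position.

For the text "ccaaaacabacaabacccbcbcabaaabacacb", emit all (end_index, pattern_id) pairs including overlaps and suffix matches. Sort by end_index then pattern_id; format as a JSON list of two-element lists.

Build automaton:
Trie (insert patterns):
  n0 'ε': a→6 b→4 c→1
  n1 'c': a→2  ←P3
  n2 'ca': c→3
  n3 'cac': ·  ←P0
  n4 'b': a→5 c→9
  n5 'ba': ·  ←P1
  n6 'a': a→7 b→13
  n7 'aa': c→8
  n8 'aac': ·  ←P2
  n9 'bc': a→10
  n10 'bca': b→11
  n11 'bcab': a→12
  n12 'bcaba': ·  ←P4
  n13 'ab': a→14
  n14 'aba': ·  ←P5

Failure links (BFS by depth):
  n1('c'): parent n0 fail=0; on 'c' 0 → fail=0;  out {3}∪∅={3}
  n4('b'): parent n0 fail=0; on 'b' 0 → fail=0;  out ∅∪∅=∅
  n6('a'): parent n0 fail=0; on 'a' 0 → fail=0;  out ∅∪∅=∅
  n2('ca'): parent n1 fail=0; on 'a' 0 → fail=6;  out ∅∪∅=∅
  n5('ba'): parent n4 fail=0; on 'a' 0 → fail=6;  out {1}∪∅={1}
  n7('aa'): parent n6 fail=0; on 'a' 0 → fail=6;  out ∅∪∅=∅
  n9('bc'): parent n4 fail=0; on 'c' 0 → fail=1;  out ∅∪{3}={3}
  n13('ab'): parent n6 fail=0; on 'b' 0 → fail=4;  out ∅∪∅=∅
  n3('cac'): parent n2 fail=6; on 'c' 6→0 → fail=1;  out {0}∪{3}={0,3}
  n8('aac'): parent n7 fail=6; on 'c' 6→0 → fail=1;  out {2}∪{3}={2,3}
  n10('bca'): parent n9 fail=1; on 'a' 1 → fail=2;  out ∅∪∅=∅
  n14('aba'): parent n13 fail=4; on 'a' 4 → fail=5;  out {5}∪{1}={1,5}
  n11('bcab'): parent n10 fail=2; on 'b' 2→6 → fail=13;  out ∅∪∅=∅
  n12('bcaba'): parent n11 fail=13; on 'a' 13 → fail=14;  out {4}∪{1,5}={1,4,5}

Text stream:
[0] read 'c'  n0⇒n1  emit P3@[0:0]
[1] read 'c'  n1⇒n1 (via fail)  emit P3@[1:1]
[2] read 'a'  n1⇒n2
[3] read 'a'  n2⇒n7 (via fail)
[4] read 'a'  n7⇒n7 (via fail)
[5] read 'a'  n7⇒n7 (via fail)
[6] read 'c'  n7⇒n8  emit P2@[4:6],P3@[6:6]
[7] read 'a'  n8⇒n2 (via fail)
[8] read 'b'  n2⇒n13 (via fail)
[9] read 'a'  n13⇒n14  emit P1@[8:9],P5@[7:9]
[10] read 'c'  n14⇒n1 (via fail)  emit P3@[10:10]
[11] read 'a'  n1⇒n2
[12] read 'a'  n2⇒n7 (via fail)
[13] read 'b'  n7⇒n13 (via fail)
[14] read 'a'  n13⇒n14  emit P1@[13:14],P5@[12:14]
[15] read 'c'  n14⇒n1 (via fail)  emit P3@[15:15]
[16] read 'c'  n1⇒n1 (via fail)  emit P3@[16:16]
[17] read 'c'  n1⇒n1 (via fail)  emit P3@[17:17]
[18] read 'b'  n1⇒n4 (via fail)
[19] read 'c'  n4⇒n9  emit P3@[19:19]
[20] read 'b'  n9⇒n4 (via fail)
[21] read 'c'  n4⇒n9  emit P3@[21:21]
[22] read 'a'  n9⇒n10
[23] read 'b'  n10⇒n11
[24] read 'a'  n11⇒n12  emit P1@[23:24],P4@[20:24],P5@[22:24]
[25] read 'a'  n12⇒n7 (via fail)
[26] read 'a'  n7⇒n7 (via fail)
[27] read 'b'  n7⇒n13 (via fail)
[28] read 'a'  n13⇒n14  emit P1@[27:28],P5@[26:28]
[29] read 'c'  n14⇒n1 (via fail)  emit P3@[29:29]
[30] read 'a'  n1⇒n2
[31] read 'c'  n2⇒n3  emit P0@[29:31],P3@[31:31]
[32] read 'b'  n3⇒n4 (via fail)

Result: [[0,3],[1,3],[6,2],[6,3],[9,1],[9,5],[10,3],[14,1],[14,5],[15,3],[16,3],[17,3],[19,3],[21,3],[24,1],[24,4],[24,5],[28,1],[28,5],[29,3],[31,0],[31,3]]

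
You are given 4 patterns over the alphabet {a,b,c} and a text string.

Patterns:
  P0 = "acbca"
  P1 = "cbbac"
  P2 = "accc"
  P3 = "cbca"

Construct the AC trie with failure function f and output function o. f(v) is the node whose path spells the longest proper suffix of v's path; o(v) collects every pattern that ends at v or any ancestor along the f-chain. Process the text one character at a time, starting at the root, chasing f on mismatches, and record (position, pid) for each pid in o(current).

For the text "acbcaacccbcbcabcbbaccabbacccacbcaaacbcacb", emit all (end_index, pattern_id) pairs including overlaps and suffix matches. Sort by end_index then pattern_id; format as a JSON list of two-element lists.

Build automaton:
Trie nodes:
  0='ε' goto a→1 c→6
  1='a' goto c→2
  2='ac' goto b→3 c→11
  3='acb' goto c→4
  4='acbc' goto a→5
  5='acbca' goto ·  ←P0
  6='c' goto b→7
  7='cb' goto b→8 c→13
  8='cbb' goto a→9
  9='cbba' goto c→10
  10='cbbac' goto ·  ←P1
  11='acc' goto c→12
  12='accc' goto ·  ←P2
  13='cbc' goto a→14
  14='cbca' goto ·  ←P3

BFS fail/out derivation:
  n1('a'): parent n0 fail=0; on 'a' 0 → fail=0;  out ∅∪∅=∅
  n6('c'): parent n0 fail=0; on 'c' 0 → fail=0;  out ∅∪∅=∅
  n2('ac'): parent n1 fail=0; on 'c' 0 → fail=6;  out ∅∪∅=∅
  n7('cb'): parent n6 fail=0; on 'b' 0 → fail=0;  out ∅∪∅=∅
  n3('acb'): parent n2 fail=6; on 'b' 6 → fail=7;  out ∅∪∅=∅
  n8('cbb'): parent n7 fail=0; on 'b' 0 → fail=0;  out ∅∪∅=∅
  n11('acc'): parent n2 fail=6; on 'c' 6→0 → fail=6;  out ∅∪∅=∅
  n13('cbc'): parent n7 fail=0; on 'c' 0 → fail=6;  out ∅∪∅=∅
  n4('acbc'): parent n3 fail=7; on 'c' 7 → fail=13;  out ∅∪∅=∅
  n9('cbba'): parent n8 fail=0; on 'a' 0 → fail=1;  out ∅∪∅=∅
  n12('accc'): parent n11 fail=6; on 'c' 6→0 → fail=6;  out {2}∪∅={2}
  n14('cbca'): parent n13 fail=6; on 'a' 6→0 → fail=1;  out {3}∪∅={3}
  n5('acbca'): parent n4 fail=13; on 'a' 13 → fail=14;  out {0}∪{3}={0,3}
  n10('cbbac'): parent n9 fail=1; on 'c' 1 → fail=2;  out {1}∪∅={1}

Text stream:
i=0 'a': node 0→1
i=1 'c': node 1→2
i=2 'b': node 2→3
i=3 'c': node 3→4
i=4 'a': node 4→5  ** P0@[0:4],P3@[1:4]
i=5 'a': node 5→1 (via fail)
i=6 'c': node 1→2
i=7 'c': node 2→11
i=8 'c': node 11→12  ** P2@[5:8]
i=9 'b': node 12→7 (via fail)
i=10 'c': node 7→13
i=11 'b': node 13→7 (via fail)
i=12 'c': node 7→13
i=13 'a': node 13→14  ** P3@[10:13]
i=14 'b': node 14→0 (via fail)
i=15 'c': node 0→6
i=16 'b': node 6→7
i=17 'b': node 7→8
i=18 'a': node 8→9
i=19 'c': node 9→10  ** P1@[15:19]
i=20 'c': node 10→11 (via fail)
i=21 'a': node 11→1 (via fail)
i=22 'b': node 1→0 (via fail)
i=23 'b': node 0→0
i=24 'a': node 0→1
i=25 'c': node 1→2
i=26 'c': node 2→11
i=27 'c': node 11→12  ** P2@[24:27]
i=28 'a': node 12→1 (via fail)
i=29 'c': node 1→2
i=30 'b': node 2→3
i=31 'c': node 3→4
i=32 'a': node 4→5  ** P0@[28:32],P3@[29:32]
i=33 'a': node 5→1 (via fail)
i=34 'a': node 1→1 (via fail)
i=35 'c': node 1→2
i=36 'b': node 2→3
i=37 'c': node 3→4
i=38 'a': node 4→5  ** P0@[34:38],P3@[35:38]
i=39 'c': node 5→2 (via fail)
i=40 'b': node 2→3

Result: [[4,0],[4,3],[8,2],[13,3],[19,1],[27,2],[32,0],[32,3],[38,0],[38,3]]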